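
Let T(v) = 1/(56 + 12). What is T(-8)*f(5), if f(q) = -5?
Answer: -5/68 ≈ -0.073529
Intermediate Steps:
T(v) = 1/68
T(-8)*f(5) = (1/68)*(-5) = -5/68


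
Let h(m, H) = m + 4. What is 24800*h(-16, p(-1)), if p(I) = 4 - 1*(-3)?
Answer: -297600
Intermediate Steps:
p(I) = 7 (p(I) = 4 + 3 = 7)
h(m, H) = 4 + m
24800*h(-16, p(-1)) = 24800*(4 - 16) = 24800*(-12) = -297600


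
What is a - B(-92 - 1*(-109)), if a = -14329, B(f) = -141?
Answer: -14188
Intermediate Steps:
a - B(-92 - 1*(-109)) = -14329 - 1*(-141) = -14329 + 141 = -14188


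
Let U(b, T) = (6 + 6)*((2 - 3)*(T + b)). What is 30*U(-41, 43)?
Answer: -720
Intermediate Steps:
U(b, T) = -12*T - 12*b (U(b, T) = 12*(-(T + b)) = 12*(-T - b) = -12*T - 12*b)
30*U(-41, 43) = 30*(-12*43 - 12*(-41)) = 30*(-516 + 492) = 30*(-24) = -720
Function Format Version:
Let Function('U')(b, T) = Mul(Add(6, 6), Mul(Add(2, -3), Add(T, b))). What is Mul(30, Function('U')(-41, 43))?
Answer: -720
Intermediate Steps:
Function('U')(b, T) = Add(Mul(-12, T), Mul(-12, b)) (Function('U')(b, T) = Mul(12, Mul(-1, Add(T, b))) = Mul(12, Add(Mul(-1, T), Mul(-1, b))) = Add(Mul(-12, T), Mul(-12, b)))
Mul(30, Function('U')(-41, 43)) = Mul(30, Add(Mul(-12, 43), Mul(-12, -41))) = Mul(30, Add(-516, 492)) = Mul(30, -24) = -720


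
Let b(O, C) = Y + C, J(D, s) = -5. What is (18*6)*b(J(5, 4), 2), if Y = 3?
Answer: 540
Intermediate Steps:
b(O, C) = 3 + C
(18*6)*b(J(5, 4), 2) = (18*6)*(3 + 2) = 108*5 = 540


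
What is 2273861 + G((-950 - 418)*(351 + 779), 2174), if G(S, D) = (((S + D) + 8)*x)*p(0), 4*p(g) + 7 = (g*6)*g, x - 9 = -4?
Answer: 31561737/2 ≈ 1.5781e+7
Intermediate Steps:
x = 5 (x = 9 - 4 = 5)
p(g) = -7/4 + 3*g²/2 (p(g) = -7/4 + ((g*6)*g)/4 = -7/4 + ((6*g)*g)/4 = -7/4 + (6*g²)/4 = -7/4 + 3*g²/2)
G(S, D) = -70 - 35*D/4 - 35*S/4 (G(S, D) = (((S + D) + 8)*5)*(-7/4 + (3/2)*0²) = (((D + S) + 8)*5)*(-7/4 + (3/2)*0) = ((8 + D + S)*5)*(-7/4 + 0) = (40 + 5*D + 5*S)*(-7/4) = -70 - 35*D/4 - 35*S/4)
2273861 + G((-950 - 418)*(351 + 779), 2174) = 2273861 + (-70 - 35/4*2174 - 35*(-950 - 418)*(351 + 779)/4) = 2273861 + (-70 - 38045/2 - (-11970)*1130) = 2273861 + (-70 - 38045/2 - 35/4*(-1545840)) = 2273861 + (-70 - 38045/2 + 13526100) = 2273861 + 27014015/2 = 31561737/2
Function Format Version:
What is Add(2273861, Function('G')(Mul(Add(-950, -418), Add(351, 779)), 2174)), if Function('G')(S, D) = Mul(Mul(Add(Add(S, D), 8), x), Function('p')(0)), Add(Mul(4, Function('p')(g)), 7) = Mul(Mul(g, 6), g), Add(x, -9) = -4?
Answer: Rational(31561737, 2) ≈ 1.5781e+7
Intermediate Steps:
x = 5 (x = Add(9, -4) = 5)
Function('p')(g) = Add(Rational(-7, 4), Mul(Rational(3, 2), Pow(g, 2))) (Function('p')(g) = Add(Rational(-7, 4), Mul(Rational(1, 4), Mul(Mul(g, 6), g))) = Add(Rational(-7, 4), Mul(Rational(1, 4), Mul(Mul(6, g), g))) = Add(Rational(-7, 4), Mul(Rational(1, 4), Mul(6, Pow(g, 2)))) = Add(Rational(-7, 4), Mul(Rational(3, 2), Pow(g, 2))))
Function('G')(S, D) = Add(-70, Mul(Rational(-35, 4), D), Mul(Rational(-35, 4), S)) (Function('G')(S, D) = Mul(Mul(Add(Add(S, D), 8), 5), Add(Rational(-7, 4), Mul(Rational(3, 2), Pow(0, 2)))) = Mul(Mul(Add(Add(D, S), 8), 5), Add(Rational(-7, 4), Mul(Rational(3, 2), 0))) = Mul(Mul(Add(8, D, S), 5), Add(Rational(-7, 4), 0)) = Mul(Add(40, Mul(5, D), Mul(5, S)), Rational(-7, 4)) = Add(-70, Mul(Rational(-35, 4), D), Mul(Rational(-35, 4), S)))
Add(2273861, Function('G')(Mul(Add(-950, -418), Add(351, 779)), 2174)) = Add(2273861, Add(-70, Mul(Rational(-35, 4), 2174), Mul(Rational(-35, 4), Mul(Add(-950, -418), Add(351, 779))))) = Add(2273861, Add(-70, Rational(-38045, 2), Mul(Rational(-35, 4), Mul(-1368, 1130)))) = Add(2273861, Add(-70, Rational(-38045, 2), Mul(Rational(-35, 4), -1545840))) = Add(2273861, Add(-70, Rational(-38045, 2), 13526100)) = Add(2273861, Rational(27014015, 2)) = Rational(31561737, 2)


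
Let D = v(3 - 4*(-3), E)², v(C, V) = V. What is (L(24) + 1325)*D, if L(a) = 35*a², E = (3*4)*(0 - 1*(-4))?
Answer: 49501440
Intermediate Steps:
E = 48 (E = 12*(0 + 4) = 12*4 = 48)
D = 2304 (D = 48² = 2304)
(L(24) + 1325)*D = (35*24² + 1325)*2304 = (35*576 + 1325)*2304 = (20160 + 1325)*2304 = 21485*2304 = 49501440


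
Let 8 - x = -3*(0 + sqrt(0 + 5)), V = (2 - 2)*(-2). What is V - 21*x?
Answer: -168 - 63*sqrt(5) ≈ -308.87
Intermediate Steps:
V = 0 (V = 0*(-2) = 0)
x = 8 + 3*sqrt(5) (x = 8 - (-3)*(0 + sqrt(0 + 5)) = 8 - (-3)*(0 + sqrt(5)) = 8 - (-3)*sqrt(5) = 8 + 3*sqrt(5) ≈ 14.708)
V - 21*x = 0 - 21*(8 + 3*sqrt(5)) = 0 + (-168 - 63*sqrt(5)) = -168 - 63*sqrt(5)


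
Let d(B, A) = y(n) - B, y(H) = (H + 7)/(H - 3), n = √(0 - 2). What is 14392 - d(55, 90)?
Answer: 158936/11 + 10*I*√2/11 ≈ 14449.0 + 1.2856*I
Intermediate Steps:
n = I*√2 (n = √(-2) = I*√2 ≈ 1.4142*I)
y(H) = (7 + H)/(-3 + H)
d(B, A) = -B + (7 + I*√2)/(-3 + I*√2) (d(B, A) = (7 + I*√2)/(-3 + I*√2) - B = -B + (7 + I*√2)/(-3 + I*√2))
14392 - d(55, 90) = 14392 - (-19/11 - 1*55 - 10*I*√2/11) = 14392 - (-19/11 - 55 - 10*I*√2/11) = 14392 - (-624/11 - 10*I*√2/11) = 14392 + (624/11 + 10*I*√2/11) = 158936/11 + 10*I*√2/11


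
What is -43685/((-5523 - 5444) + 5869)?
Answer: 43685/5098 ≈ 8.5690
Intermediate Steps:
-43685/((-5523 - 5444) + 5869) = -43685/(-10967 + 5869) = -43685/(-5098) = -43685*(-1/5098) = 43685/5098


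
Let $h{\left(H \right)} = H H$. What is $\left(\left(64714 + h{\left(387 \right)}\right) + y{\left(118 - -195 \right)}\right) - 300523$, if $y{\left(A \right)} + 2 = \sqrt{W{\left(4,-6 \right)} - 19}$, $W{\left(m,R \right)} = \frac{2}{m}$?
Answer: $-86042 + \frac{i \sqrt{74}}{2} \approx -86042.0 + 4.3012 i$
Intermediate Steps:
$h{\left(H \right)} = H^{2}$
$y{\left(A \right)} = -2 + \frac{i \sqrt{74}}{2}$ ($y{\left(A \right)} = -2 + \sqrt{\frac{2}{4} - 19} = -2 + \sqrt{2 \cdot \frac{1}{4} - 19} = -2 + \sqrt{\frac{1}{2} - 19} = -2 + \sqrt{- \frac{37}{2}} = -2 + \frac{i \sqrt{74}}{2}$)
$\left(\left(64714 + h{\left(387 \right)}\right) + y{\left(118 - -195 \right)}\right) - 300523 = \left(\left(64714 + 387^{2}\right) - \left(2 - \frac{i \sqrt{74}}{2}\right)\right) - 300523 = \left(\left(64714 + 149769\right) - \left(2 - \frac{i \sqrt{74}}{2}\right)\right) - 300523 = \left(214483 - \left(2 - \frac{i \sqrt{74}}{2}\right)\right) - 300523 = \left(214481 + \frac{i \sqrt{74}}{2}\right) - 300523 = -86042 + \frac{i \sqrt{74}}{2}$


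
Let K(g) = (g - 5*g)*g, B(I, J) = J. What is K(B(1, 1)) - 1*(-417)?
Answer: 413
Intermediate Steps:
K(g) = -4*g² (K(g) = (-4*g)*g = -4*g²)
K(B(1, 1)) - 1*(-417) = -4*1² - 1*(-417) = -4*1 + 417 = -4 + 417 = 413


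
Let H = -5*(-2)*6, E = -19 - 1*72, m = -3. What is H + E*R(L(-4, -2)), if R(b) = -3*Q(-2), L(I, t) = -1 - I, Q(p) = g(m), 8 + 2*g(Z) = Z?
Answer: -2883/2 ≈ -1441.5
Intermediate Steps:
g(Z) = -4 + Z/2
Q(p) = -11/2 (Q(p) = -4 + (1/2)*(-3) = -4 - 3/2 = -11/2)
E = -91 (E = -19 - 72 = -91)
R(b) = 33/2 (R(b) = -3*(-11/2) = 33/2)
H = 60 (H = 10*6 = 60)
H + E*R(L(-4, -2)) = 60 - 91*33/2 = 60 - 3003/2 = -2883/2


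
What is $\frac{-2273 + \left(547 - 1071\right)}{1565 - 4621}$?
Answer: $\frac{2797}{3056} \approx 0.91525$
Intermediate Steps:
$\frac{-2273 + \left(547 - 1071\right)}{1565 - 4621} = \frac{-2273 - 524}{-3056} = \left(-2797\right) \left(- \frac{1}{3056}\right) = \frac{2797}{3056}$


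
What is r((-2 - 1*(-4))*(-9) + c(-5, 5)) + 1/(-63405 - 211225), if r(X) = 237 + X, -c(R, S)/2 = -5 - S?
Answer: 65636569/274630 ≈ 239.00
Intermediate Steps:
c(R, S) = 10 + 2*S (c(R, S) = -2*(-5 - S) = 10 + 2*S)
r((-2 - 1*(-4))*(-9) + c(-5, 5)) + 1/(-63405 - 211225) = (237 + ((-2 - 1*(-4))*(-9) + (10 + 2*5))) + 1/(-63405 - 211225) = (237 + ((-2 + 4)*(-9) + (10 + 10))) + 1/(-274630) = (237 + (2*(-9) + 20)) - 1/274630 = (237 + (-18 + 20)) - 1/274630 = (237 + 2) - 1/274630 = 239 - 1/274630 = 65636569/274630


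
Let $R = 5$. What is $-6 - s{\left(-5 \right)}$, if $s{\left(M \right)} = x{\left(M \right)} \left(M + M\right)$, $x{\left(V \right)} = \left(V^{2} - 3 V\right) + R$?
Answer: $444$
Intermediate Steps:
$x{\left(V \right)} = 5 + V^{2} - 3 V$ ($x{\left(V \right)} = \left(V^{2} - 3 V\right) + 5 = 5 + V^{2} - 3 V$)
$s{\left(M \right)} = 2 M \left(5 + M^{2} - 3 M\right)$ ($s{\left(M \right)} = \left(5 + M^{2} - 3 M\right) \left(M + M\right) = \left(5 + M^{2} - 3 M\right) 2 M = 2 M \left(5 + M^{2} - 3 M\right)$)
$-6 - s{\left(-5 \right)} = -6 - 2 \left(-5\right) \left(5 + \left(-5\right)^{2} - -15\right) = -6 - 2 \left(-5\right) \left(5 + 25 + 15\right) = -6 - 2 \left(-5\right) 45 = -6 - -450 = -6 + 450 = 444$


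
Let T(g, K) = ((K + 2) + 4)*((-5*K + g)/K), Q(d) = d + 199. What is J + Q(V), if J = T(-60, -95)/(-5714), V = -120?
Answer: 8569327/108566 ≈ 78.932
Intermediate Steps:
Q(d) = 199 + d
T(g, K) = (6 + K)*(g - 5*K)/K (T(g, K) = ((2 + K) + 4)*((g - 5*K)/K) = (6 + K)*((g - 5*K)/K) = (6 + K)*(g - 5*K)/K)
J = -7387/108566 (J = (-30 - 60 - 5*(-95) + 6*(-60)/(-95))/(-5714) = (-30 - 60 + 475 + 6*(-60)*(-1/95))*(-1/5714) = (-30 - 60 + 475 + 72/19)*(-1/5714) = (7387/19)*(-1/5714) = -7387/108566 ≈ -0.068042)
J + Q(V) = -7387/108566 + (199 - 120) = -7387/108566 + 79 = 8569327/108566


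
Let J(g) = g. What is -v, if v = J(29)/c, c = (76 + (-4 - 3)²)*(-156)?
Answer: 29/19500 ≈ 0.0014872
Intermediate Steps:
c = -19500 (c = (76 + (-7)²)*(-156) = (76 + 49)*(-156) = 125*(-156) = -19500)
v = -29/19500 (v = 29/(-19500) = 29*(-1/19500) = -29/19500 ≈ -0.0014872)
-v = -1*(-29/19500) = 29/19500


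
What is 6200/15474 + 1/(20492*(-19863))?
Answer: 420600346621/1049737065084 ≈ 0.40067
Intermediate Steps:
6200/15474 + 1/(20492*(-19863)) = 6200*(1/15474) + (1/20492)*(-1/19863) = 3100/7737 - 1/407032596 = 420600346621/1049737065084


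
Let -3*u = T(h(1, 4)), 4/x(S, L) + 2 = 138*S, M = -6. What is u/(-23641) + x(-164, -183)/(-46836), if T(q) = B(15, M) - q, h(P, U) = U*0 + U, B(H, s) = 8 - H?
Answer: -971721881/6265373423346 ≈ -0.00015509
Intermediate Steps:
x(S, L) = 4/(-2 + 138*S)
h(P, U) = U (h(P, U) = 0 + U = U)
T(q) = -7 - q (T(q) = (8 - 1*15) - q = (8 - 15) - q = -7 - q)
u = 11/3 (u = -(-7 - 1*4)/3 = -(-7 - 4)/3 = -⅓*(-11) = 11/3 ≈ 3.6667)
u/(-23641) + x(-164, -183)/(-46836) = (11/3)/(-23641) + (2/(-1 + 69*(-164)))/(-46836) = (11/3)*(-1/23641) + (2/(-1 - 11316))*(-1/46836) = -11/70923 + (2/(-11317))*(-1/46836) = -11/70923 + (2*(-1/11317))*(-1/46836) = -11/70923 - 2/11317*(-1/46836) = -11/70923 + 1/265021506 = -971721881/6265373423346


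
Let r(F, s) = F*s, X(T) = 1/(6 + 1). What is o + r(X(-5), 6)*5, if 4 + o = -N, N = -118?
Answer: 828/7 ≈ 118.29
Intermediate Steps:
X(T) = ⅐ (X(T) = 1/7 = ⅐)
o = 114 (o = -4 - 1*(-118) = -4 + 118 = 114)
o + r(X(-5), 6)*5 = 114 + ((⅐)*6)*5 = 114 + (6/7)*5 = 114 + 30/7 = 828/7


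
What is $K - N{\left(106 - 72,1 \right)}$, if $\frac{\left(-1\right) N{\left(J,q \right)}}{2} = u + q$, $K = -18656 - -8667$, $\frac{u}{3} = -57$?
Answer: $-10329$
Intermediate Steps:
$u = -171$ ($u = 3 \left(-57\right) = -171$)
$K = -9989$ ($K = -18656 + 8667 = -9989$)
$N{\left(J,q \right)} = 342 - 2 q$ ($N{\left(J,q \right)} = - 2 \left(-171 + q\right) = 342 - 2 q$)
$K - N{\left(106 - 72,1 \right)} = -9989 - \left(342 - 2\right) = -9989 - 340 = -10329$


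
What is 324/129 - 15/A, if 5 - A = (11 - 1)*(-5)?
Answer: 1059/473 ≈ 2.2389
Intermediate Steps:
A = 55 (A = 5 - (11 - 1)*(-5) = 5 - 10*(-5) = 5 - 1*(-50) = 5 + 50 = 55)
324/129 - 15/A = 324/129 - 15/55 = 324*(1/129) - 15*1/55 = 108/43 - 3/11 = 1059/473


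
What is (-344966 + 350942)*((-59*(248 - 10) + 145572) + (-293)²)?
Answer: 1299056904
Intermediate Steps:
(-344966 + 350942)*((-59*(248 - 10) + 145572) + (-293)²) = 5976*((-59*238 + 145572) + 85849) = 5976*((-14042 + 145572) + 85849) = 5976*(131530 + 85849) = 5976*217379 = 1299056904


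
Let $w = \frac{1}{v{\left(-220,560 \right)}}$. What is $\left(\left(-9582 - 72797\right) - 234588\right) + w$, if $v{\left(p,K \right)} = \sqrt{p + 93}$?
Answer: $-316967 - \frac{i \sqrt{127}}{127} \approx -3.1697 \cdot 10^{5} - 0.088736 i$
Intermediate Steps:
$v{\left(p,K \right)} = \sqrt{93 + p}$
$w = - \frac{i \sqrt{127}}{127}$ ($w = \frac{1}{\sqrt{93 - 220}} = \frac{1}{\sqrt{-127}} = \frac{1}{i \sqrt{127}} = - \frac{i \sqrt{127}}{127} \approx - 0.088736 i$)
$\left(\left(-9582 - 72797\right) - 234588\right) + w = \left(\left(-9582 - 72797\right) - 234588\right) - \frac{i \sqrt{127}}{127} = \left(-82379 - 234588\right) - \frac{i \sqrt{127}}{127} = -316967 - \frac{i \sqrt{127}}{127}$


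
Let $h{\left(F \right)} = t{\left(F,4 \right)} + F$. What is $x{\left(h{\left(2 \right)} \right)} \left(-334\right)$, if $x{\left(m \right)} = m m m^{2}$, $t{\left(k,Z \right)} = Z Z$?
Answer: $-35061984$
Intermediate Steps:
$t{\left(k,Z \right)} = Z^{2}$
$h{\left(F \right)} = 16 + F$ ($h{\left(F \right)} = 4^{2} + F = 16 + F$)
$x{\left(m \right)} = m^{4}$ ($x{\left(m \right)} = m m^{3} = m^{4}$)
$x{\left(h{\left(2 \right)} \right)} \left(-334\right) = \left(16 + 2\right)^{4} \left(-334\right) = 18^{4} \left(-334\right) = 104976 \left(-334\right) = -35061984$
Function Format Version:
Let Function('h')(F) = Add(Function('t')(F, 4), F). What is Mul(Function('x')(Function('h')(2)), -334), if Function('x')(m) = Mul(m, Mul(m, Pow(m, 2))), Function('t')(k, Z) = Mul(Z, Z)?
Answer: -35061984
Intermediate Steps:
Function('t')(k, Z) = Pow(Z, 2)
Function('h')(F) = Add(16, F) (Function('h')(F) = Add(Pow(4, 2), F) = Add(16, F))
Function('x')(m) = Pow(m, 4) (Function('x')(m) = Mul(m, Pow(m, 3)) = Pow(m, 4))
Mul(Function('x')(Function('h')(2)), -334) = Mul(Pow(Add(16, 2), 4), -334) = Mul(Pow(18, 4), -334) = Mul(104976, -334) = -35061984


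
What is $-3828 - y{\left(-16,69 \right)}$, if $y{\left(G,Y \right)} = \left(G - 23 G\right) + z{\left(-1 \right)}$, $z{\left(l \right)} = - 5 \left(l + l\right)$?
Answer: $-4190$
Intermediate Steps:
$z{\left(l \right)} = - 10 l$ ($z{\left(l \right)} = - 5 \cdot 2 l = - 10 l$)
$y{\left(G,Y \right)} = 10 - 22 G$ ($y{\left(G,Y \right)} = \left(G - 23 G\right) - -10 = - 22 G + 10 = 10 - 22 G$)
$-3828 - y{\left(-16,69 \right)} = -3828 - \left(10 - -352\right) = -3828 - \left(10 + 352\right) = -3828 - 362 = -4190$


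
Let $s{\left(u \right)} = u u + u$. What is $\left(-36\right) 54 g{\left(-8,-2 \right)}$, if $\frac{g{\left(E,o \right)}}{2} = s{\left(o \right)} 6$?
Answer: $-46656$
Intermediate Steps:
$s{\left(u \right)} = u + u^{2}$ ($s{\left(u \right)} = u^{2} + u = u + u^{2}$)
$g{\left(E,o \right)} = 12 o \left(1 + o\right)$ ($g{\left(E,o \right)} = 2 o \left(1 + o\right) 6 = 2 \cdot 6 o \left(1 + o\right) = 12 o \left(1 + o\right)$)
$\left(-36\right) 54 g{\left(-8,-2 \right)} = \left(-36\right) 54 \cdot 12 \left(-2\right) \left(1 - 2\right) = - 1944 \cdot 12 \left(-2\right) \left(-1\right) = \left(-1944\right) 24 = -46656$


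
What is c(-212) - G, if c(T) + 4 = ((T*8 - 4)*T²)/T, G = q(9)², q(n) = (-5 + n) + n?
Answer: 360227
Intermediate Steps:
q(n) = -5 + 2*n
G = 169 (G = (-5 + 2*9)² = (-5 + 18)² = 13² = 169)
c(T) = -4 + T*(-4 + 8*T) (c(T) = -4 + ((T*8 - 4)*T²)/T = -4 + ((8*T - 4)*T²)/T = -4 + ((-4 + 8*T)*T²)/T = -4 + (T²*(-4 + 8*T))/T = -4 + T*(-4 + 8*T))
c(-212) - G = (-4 - 4*(-212) + 8*(-212)²) - 1*169 = (-4 + 848 + 8*44944) - 169 = (-4 + 848 + 359552) - 169 = 360396 - 169 = 360227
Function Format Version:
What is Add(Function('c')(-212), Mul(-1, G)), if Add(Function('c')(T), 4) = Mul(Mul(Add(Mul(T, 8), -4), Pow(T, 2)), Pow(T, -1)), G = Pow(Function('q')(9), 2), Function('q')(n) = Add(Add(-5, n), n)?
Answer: 360227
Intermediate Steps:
Function('q')(n) = Add(-5, Mul(2, n))
G = 169 (G = Pow(Add(-5, Mul(2, 9)), 2) = Pow(Add(-5, 18), 2) = Pow(13, 2) = 169)
Function('c')(T) = Add(-4, Mul(T, Add(-4, Mul(8, T)))) (Function('c')(T) = Add(-4, Mul(Mul(Add(Mul(T, 8), -4), Pow(T, 2)), Pow(T, -1))) = Add(-4, Mul(Mul(Add(Mul(8, T), -4), Pow(T, 2)), Pow(T, -1))) = Add(-4, Mul(Mul(Add(-4, Mul(8, T)), Pow(T, 2)), Pow(T, -1))) = Add(-4, Mul(Mul(Pow(T, 2), Add(-4, Mul(8, T))), Pow(T, -1))) = Add(-4, Mul(T, Add(-4, Mul(8, T)))))
Add(Function('c')(-212), Mul(-1, G)) = Add(Add(-4, Mul(-4, -212), Mul(8, Pow(-212, 2))), Mul(-1, 169)) = Add(Add(-4, 848, Mul(8, 44944)), -169) = Add(Add(-4, 848, 359552), -169) = Add(360396, -169) = 360227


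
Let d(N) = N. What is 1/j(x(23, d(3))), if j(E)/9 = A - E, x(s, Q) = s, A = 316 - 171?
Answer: 1/1098 ≈ 0.00091075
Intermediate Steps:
A = 145
j(E) = 1305 - 9*E (j(E) = 9*(145 - E) = 1305 - 9*E)
1/j(x(23, d(3))) = 1/(1305 - 9*23) = 1/(1305 - 207) = 1/1098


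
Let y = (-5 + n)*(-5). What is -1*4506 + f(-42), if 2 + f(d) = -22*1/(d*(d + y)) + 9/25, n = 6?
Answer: -111226292/24675 ≈ -4507.6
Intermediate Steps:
y = -5 (y = (-5 + 6)*(-5) = 1*(-5) = -5)
f(d) = -41/25 - 22/(d*(-5 + d)) (f(d) = -2 + (-22*1/(d*(d - 5)) + 9/25) = -2 + (-22*1/(d*(-5 + d)) + 9*(1/25)) = -2 + (-22/(d*(-5 + d)) + 9/25) = -2 + (9/25 - 22/(d*(-5 + d))) = -41/25 - 22/(d*(-5 + d)))
-1*4506 + f(-42) = -1*4506 + (1/25)*(-550 - 41*(-42)² + 205*(-42))/(-42*(-5 - 42)) = -4506 + (1/25)*(-1/42)*(-550 - 41*1764 - 8610)/(-47) = -4506 + (1/25)*(-1/42)*(-1/47)*(-550 - 72324 - 8610) = -4506 + (1/25)*(-1/42)*(-1/47)*(-81484) = -4506 - 40742/24675 = -111226292/24675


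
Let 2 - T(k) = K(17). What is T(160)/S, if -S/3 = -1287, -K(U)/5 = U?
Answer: 29/1287 ≈ 0.022533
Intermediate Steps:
K(U) = -5*U
T(k) = 87 (T(k) = 2 - (-5)*17 = 2 - 1*(-85) = 2 + 85 = 87)
S = 3861 (S = -3*(-1287) = 3861)
T(160)/S = 87/3861 = 87*(1/3861) = 29/1287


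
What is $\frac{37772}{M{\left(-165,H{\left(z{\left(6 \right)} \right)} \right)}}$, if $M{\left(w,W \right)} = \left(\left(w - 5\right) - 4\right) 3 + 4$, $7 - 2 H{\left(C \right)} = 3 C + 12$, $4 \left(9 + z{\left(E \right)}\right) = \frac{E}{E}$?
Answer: $- \frac{2698}{37} \approx -72.919$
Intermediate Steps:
$z{\left(E \right)} = - \frac{35}{4}$ ($z{\left(E \right)} = -9 + \frac{E \frac{1}{E}}{4} = -9 + \frac{1}{4} \cdot 1 = -9 + \frac{1}{4} = - \frac{35}{4}$)
$H{\left(C \right)} = - \frac{5}{2} - \frac{3 C}{2}$ ($H{\left(C \right)} = \frac{7}{2} - \frac{3 C + 12}{2} = \frac{7}{2} - \frac{12 + 3 C}{2} = \frac{7}{2} - \left(6 + \frac{3 C}{2}\right) = - \frac{5}{2} - \frac{3 C}{2}$)
$M{\left(w,W \right)} = -23 + 3 w$ ($M{\left(w,W \right)} = \left(\left(-5 + w\right) - 4\right) 3 + 4 = \left(-9 + w\right) 3 + 4 = \left(-27 + 3 w\right) + 4 = -23 + 3 w$)
$\frac{37772}{M{\left(-165,H{\left(z{\left(6 \right)} \right)} \right)}} = \frac{37772}{-23 + 3 \left(-165\right)} = \frac{37772}{-23 - 495} = \frac{37772}{-518} = 37772 \left(- \frac{1}{518}\right) = - \frac{2698}{37}$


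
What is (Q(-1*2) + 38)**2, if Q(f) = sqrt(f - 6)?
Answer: 1436 + 152*I*sqrt(2) ≈ 1436.0 + 214.96*I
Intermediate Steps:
Q(f) = sqrt(-6 + f)
(Q(-1*2) + 38)**2 = (sqrt(-6 - 1*2) + 38)**2 = (sqrt(-6 - 2) + 38)**2 = (sqrt(-8) + 38)**2 = (2*I*sqrt(2) + 38)**2 = (38 + 2*I*sqrt(2))**2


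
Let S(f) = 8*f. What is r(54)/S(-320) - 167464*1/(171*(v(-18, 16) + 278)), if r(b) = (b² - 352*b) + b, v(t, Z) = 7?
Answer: 35290409/12476160 ≈ 2.8286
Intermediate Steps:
r(b) = b² - 351*b
r(54)/S(-320) - 167464*1/(171*(v(-18, 16) + 278)) = (54*(-351 + 54))/((8*(-320))) - 167464*1/(171*(7 + 278)) = (54*(-297))/(-2560) - 167464/(171*285) = -16038*(-1/2560) - 167464/48735 = 8019/1280 - 167464*1/48735 = 8019/1280 - 167464/48735 = 35290409/12476160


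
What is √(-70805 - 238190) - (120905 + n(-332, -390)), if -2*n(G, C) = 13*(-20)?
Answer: -121035 + I*√308995 ≈ -1.2104e+5 + 555.87*I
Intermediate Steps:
n(G, C) = 130 (n(G, C) = -13*(-20)/2 = -½*(-260) = 130)
√(-70805 - 238190) - (120905 + n(-332, -390)) = √(-70805 - 238190) - (120905 + 130) = √(-308995) - 1*121035 = I*√308995 - 121035 = -121035 + I*√308995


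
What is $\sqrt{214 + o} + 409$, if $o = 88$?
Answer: $409 + \sqrt{302} \approx 426.38$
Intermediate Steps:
$\sqrt{214 + o} + 409 = \sqrt{214 + 88} + 409 = \sqrt{302} + 409 = 409 + \sqrt{302}$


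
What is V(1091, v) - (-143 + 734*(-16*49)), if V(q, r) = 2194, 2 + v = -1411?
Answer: 577793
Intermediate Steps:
v = -1413 (v = -2 - 1411 = -1413)
V(1091, v) - (-143 + 734*(-16*49)) = 2194 - (-143 + 734*(-16*49)) = 2194 - (-143 + 734*(-784)) = 2194 - (-143 - 575456) = 2194 - 1*(-575599) = 2194 + 575599 = 577793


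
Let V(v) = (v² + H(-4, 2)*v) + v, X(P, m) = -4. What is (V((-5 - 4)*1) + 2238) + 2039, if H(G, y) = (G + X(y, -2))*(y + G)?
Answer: 4205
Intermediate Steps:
H(G, y) = (-4 + G)*(G + y) (H(G, y) = (G - 4)*(y + G) = (-4 + G)*(G + y))
V(v) = v² + 17*v (V(v) = (v² + ((-4)² - 4*(-4) - 4*2 - 4*2)*v) + v = (v² + (16 + 16 - 8 - 8)*v) + v = (v² + 16*v) + v = v² + 17*v)
(V((-5 - 4)*1) + 2238) + 2039 = (((-5 - 4)*1)*(17 + (-5 - 4)*1) + 2238) + 2039 = ((-9*1)*(17 - 9*1) + 2238) + 2039 = (-9*(17 - 9) + 2238) + 2039 = (-9*8 + 2238) + 2039 = (-72 + 2238) + 2039 = 2166 + 2039 = 4205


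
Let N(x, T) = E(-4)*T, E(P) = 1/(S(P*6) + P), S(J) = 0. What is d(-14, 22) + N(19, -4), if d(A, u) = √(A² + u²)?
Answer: 1 + 2*√170 ≈ 27.077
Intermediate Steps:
E(P) = 1/P (E(P) = 1/(0 + P) = 1/P)
N(x, T) = -T/4 (N(x, T) = T/(-4) = -T/4)
d(-14, 22) + N(19, -4) = √((-14)² + 22²) - ¼*(-4) = √(196 + 484) + 1 = √680 + 1 = 2*√170 + 1 = 1 + 2*√170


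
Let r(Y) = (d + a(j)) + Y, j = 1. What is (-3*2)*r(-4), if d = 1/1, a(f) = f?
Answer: 12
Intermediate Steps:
d = 1
r(Y) = 2 + Y (r(Y) = (1 + 1) + Y = 2 + Y)
(-3*2)*r(-4) = (-3*2)*(2 - 4) = -6*(-2) = 12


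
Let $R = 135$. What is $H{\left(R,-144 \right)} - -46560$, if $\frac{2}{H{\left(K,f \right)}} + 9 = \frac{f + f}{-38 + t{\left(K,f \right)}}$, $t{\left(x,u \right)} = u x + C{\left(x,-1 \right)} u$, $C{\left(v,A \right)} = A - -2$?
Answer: $\frac{4104477178}{88155} \approx 46560.0$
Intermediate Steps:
$C{\left(v,A \right)} = 2 + A$ ($C{\left(v,A \right)} = A + 2 = 2 + A$)
$t{\left(x,u \right)} = u + u x$ ($t{\left(x,u \right)} = u x + \left(2 - 1\right) u = u x + 1 u = u x + u = u + u x$)
$H{\left(K,f \right)} = \frac{2}{-9 + \frac{2 f}{-38 + f \left(1 + K\right)}}$ ($H{\left(K,f \right)} = \frac{2}{-9 + \frac{f + f}{-38 + f \left(1 + K\right)}} = \frac{2}{-9 + \frac{2 f}{-38 + f \left(1 + K\right)}}$)
$H{\left(R,-144 \right)} - -46560 = \frac{2 \left(-38 - 144 \left(1 + 135\right)\right)}{342 + 2 \left(-144\right) - - 1296 \left(1 + 135\right)} - -46560 = \frac{2 \left(-38 - 19584\right)}{342 - 288 - \left(-1296\right) 136} + 46560 = \frac{2 \left(-38 - 19584\right)}{342 - 288 + 176256} + 46560 = 2 \cdot \frac{1}{176310} \left(-19622\right) + 46560 = - \frac{19622}{88155} + 46560 = \frac{4104477178}{88155}$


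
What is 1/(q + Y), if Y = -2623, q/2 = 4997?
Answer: 1/7371 ≈ 0.00013567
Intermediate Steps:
q = 9994 (q = 2*4997 = 9994)
1/(q + Y) = 1/(9994 - 2623) = 1/7371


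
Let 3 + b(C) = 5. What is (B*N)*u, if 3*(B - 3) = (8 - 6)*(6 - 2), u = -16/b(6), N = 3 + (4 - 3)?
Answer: -544/3 ≈ -181.33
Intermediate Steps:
b(C) = 2 (b(C) = -3 + 5 = 2)
N = 4 (N = 3 + 1 = 4)
u = -8 (u = -16/2 = -16*½ = -8)
B = 17/3 (B = 3 + ((8 - 6)*(6 - 2))/3 = 3 + (2*4)/3 = 3 + (⅓)*8 = 3 + 8/3 = 17/3 ≈ 5.6667)
(B*N)*u = ((17/3)*4)*(-8) = (68/3)*(-8) = -544/3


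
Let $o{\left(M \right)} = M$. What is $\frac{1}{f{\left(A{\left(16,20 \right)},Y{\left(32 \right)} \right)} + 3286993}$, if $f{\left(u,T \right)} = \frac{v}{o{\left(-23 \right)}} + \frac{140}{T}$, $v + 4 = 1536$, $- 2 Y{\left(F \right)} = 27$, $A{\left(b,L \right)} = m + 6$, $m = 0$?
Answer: $\frac{621}{2041174849} \approx 3.0424 \cdot 10^{-7}$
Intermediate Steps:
$A{\left(b,L \right)} = 6$ ($A{\left(b,L \right)} = 0 + 6 = 6$)
$Y{\left(F \right)} = - \frac{27}{2}$ ($Y{\left(F \right)} = \left(- \frac{1}{2}\right) 27 = - \frac{27}{2}$)
$v = 1532$ ($v = -4 + 1536 = 1532$)
$f{\left(u,T \right)} = - \frac{1532}{23} + \frac{140}{T}$ ($f{\left(u,T \right)} = \frac{1532}{-23} + \frac{140}{T} = 1532 \left(- \frac{1}{23}\right) + \frac{140}{T} = - \frac{1532}{23} + \frac{140}{T}$)
$\frac{1}{f{\left(A{\left(16,20 \right)},Y{\left(32 \right)} \right)} + 3286993} = \frac{1}{\left(- \frac{1532}{23} + \frac{140}{- \frac{27}{2}}\right) + 3286993} = \frac{1}{\left(- \frac{1532}{23} + 140 \left(- \frac{2}{27}\right)\right) + 3286993} = \frac{1}{\left(- \frac{1532}{23} - \frac{280}{27}\right) + 3286993} = \frac{1}{- \frac{47804}{621} + 3286993} = \frac{1}{\frac{2041174849}{621}} = \frac{621}{2041174849}$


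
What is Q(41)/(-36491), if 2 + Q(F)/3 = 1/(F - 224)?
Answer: 367/2225951 ≈ 0.00016487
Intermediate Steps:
Q(F) = -6 + 3/(-224 + F) (Q(F) = -6 + 3/(F - 224) = -6 + 3/(-224 + F))
Q(41)/(-36491) = (3*(449 - 2*41)/(-224 + 41))/(-36491) = (3*(449 - 82)/(-183))*(-1/36491) = (3*(-1/183)*367)*(-1/36491) = -367/61*(-1/36491) = 367/2225951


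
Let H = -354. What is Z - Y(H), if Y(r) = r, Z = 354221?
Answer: 354575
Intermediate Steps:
Z - Y(H) = 354221 - 1*(-354) = 354221 + 354 = 354575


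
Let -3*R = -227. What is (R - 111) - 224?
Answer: -778/3 ≈ -259.33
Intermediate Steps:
R = 227/3 (R = -1/3*(-227) = 227/3 ≈ 75.667)
(R - 111) - 224 = (227/3 - 111) - 224 = -106/3 - 224 = -778/3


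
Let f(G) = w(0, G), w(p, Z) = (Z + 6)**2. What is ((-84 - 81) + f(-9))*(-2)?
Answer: 312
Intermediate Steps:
w(p, Z) = (6 + Z)**2
f(G) = (6 + G)**2
((-84 - 81) + f(-9))*(-2) = ((-84 - 81) + (6 - 9)**2)*(-2) = (-165 + (-3)**2)*(-2) = (-165 + 9)*(-2) = -156*(-2) = 312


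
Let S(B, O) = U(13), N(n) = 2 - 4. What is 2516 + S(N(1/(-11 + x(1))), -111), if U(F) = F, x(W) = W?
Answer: 2529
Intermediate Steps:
N(n) = -2
S(B, O) = 13
2516 + S(N(1/(-11 + x(1))), -111) = 2516 + 13 = 2529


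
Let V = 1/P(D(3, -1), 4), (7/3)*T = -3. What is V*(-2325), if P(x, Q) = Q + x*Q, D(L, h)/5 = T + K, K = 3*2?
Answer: -16275/688 ≈ -23.656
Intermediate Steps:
T = -9/7 (T = (3/7)*(-3) = -9/7 ≈ -1.2857)
K = 6
D(L, h) = 165/7 (D(L, h) = 5*(-9/7 + 6) = 5*(33/7) = 165/7)
P(x, Q) = Q + Q*x
V = 7/688 (V = 1/(4*(1 + 165/7)) = 1/(4*(172/7)) = 1/(688/7) = 7/688 ≈ 0.010174)
V*(-2325) = (7/688)*(-2325) = -16275/688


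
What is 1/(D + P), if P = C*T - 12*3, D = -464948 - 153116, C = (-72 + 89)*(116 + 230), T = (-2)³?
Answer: -1/665156 ≈ -1.5034e-6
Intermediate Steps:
T = -8
C = 5882 (C = 17*346 = 5882)
D = -618064
P = -47092 (P = 5882*(-8) - 12*3 = -47056 - 36 = -47092)
1/(D + P) = 1/(-618064 - 47092) = 1/(-665156) = -1/665156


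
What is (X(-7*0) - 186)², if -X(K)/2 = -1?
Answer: 33856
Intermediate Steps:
X(K) = 2 (X(K) = -2*(-1) = 2)
(X(-7*0) - 186)² = (2 - 186)² = (-184)² = 33856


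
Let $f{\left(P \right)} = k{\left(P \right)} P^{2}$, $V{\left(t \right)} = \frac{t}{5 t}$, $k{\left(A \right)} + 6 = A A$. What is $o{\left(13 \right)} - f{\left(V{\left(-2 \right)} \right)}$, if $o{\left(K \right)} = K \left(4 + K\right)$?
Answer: $\frac{138274}{625} \approx 221.24$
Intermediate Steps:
$k{\left(A \right)} = -6 + A^{2}$ ($k{\left(A \right)} = -6 + A A = -6 + A^{2}$)
$V{\left(t \right)} = \frac{1}{5}$ ($V{\left(t \right)} = t \frac{1}{5 t} = \frac{1}{5}$)
$f{\left(P \right)} = P^{2} \left(-6 + P^{2}\right)$ ($f{\left(P \right)} = \left(-6 + P^{2}\right) P^{2} = P^{2} \left(-6 + P^{2}\right)$)
$o{\left(13 \right)} - f{\left(V{\left(-2 \right)} \right)} = 13 \left(4 + 13\right) - \frac{-6 + \left(\frac{1}{5}\right)^{2}}{25} = 13 \cdot 17 - \frac{-6 + \frac{1}{25}}{25} = 221 - \frac{1}{25} \left(- \frac{149}{25}\right) = 221 - - \frac{149}{625} = 221 + \frac{149}{625} = \frac{138274}{625}$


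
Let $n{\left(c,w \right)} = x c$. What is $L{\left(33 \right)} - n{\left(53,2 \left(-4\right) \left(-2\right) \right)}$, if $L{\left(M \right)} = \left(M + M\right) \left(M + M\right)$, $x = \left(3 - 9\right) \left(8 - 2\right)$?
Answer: $6264$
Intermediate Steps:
$x = -36$ ($x = \left(-6\right) 6 = -36$)
$n{\left(c,w \right)} = - 36 c$
$L{\left(M \right)} = 4 M^{2}$ ($L{\left(M \right)} = 2 M 2 M = 4 M^{2}$)
$L{\left(33 \right)} - n{\left(53,2 \left(-4\right) \left(-2\right) \right)} = 4 \cdot 33^{2} - \left(-36\right) 53 = 4 \cdot 1089 - -1908 = 4356 + 1908 = 6264$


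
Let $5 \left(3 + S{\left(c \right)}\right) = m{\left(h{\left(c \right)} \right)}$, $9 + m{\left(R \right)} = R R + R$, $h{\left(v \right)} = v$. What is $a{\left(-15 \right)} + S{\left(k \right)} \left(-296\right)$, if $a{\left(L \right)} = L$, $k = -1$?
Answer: $\frac{7029}{5} \approx 1405.8$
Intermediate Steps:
$m{\left(R \right)} = -9 + R + R^{2}$ ($m{\left(R \right)} = -9 + \left(R R + R\right) = -9 + \left(R^{2} + R\right) = -9 + \left(R + R^{2}\right) = -9 + R + R^{2}$)
$S{\left(c \right)} = - \frac{24}{5} + \frac{c}{5} + \frac{c^{2}}{5}$ ($S{\left(c \right)} = -3 + \frac{-9 + c + c^{2}}{5} = -3 + \left(- \frac{9}{5} + \frac{c}{5} + \frac{c^{2}}{5}\right) = - \frac{24}{5} + \frac{c}{5} + \frac{c^{2}}{5}$)
$a{\left(-15 \right)} + S{\left(k \right)} \left(-296\right) = -15 + \left(- \frac{24}{5} + \frac{1}{5} \left(-1\right) + \frac{\left(-1\right)^{2}}{5}\right) \left(-296\right) = -15 + \left(- \frac{24}{5} - \frac{1}{5} + \frac{1}{5} \cdot 1\right) \left(-296\right) = -15 + \left(- \frac{24}{5} - \frac{1}{5} + \frac{1}{5}\right) \left(-296\right) = -15 - - \frac{7104}{5} = -15 + \frac{7104}{5} = \frac{7029}{5}$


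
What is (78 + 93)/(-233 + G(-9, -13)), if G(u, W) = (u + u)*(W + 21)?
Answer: -171/377 ≈ -0.45358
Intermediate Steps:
G(u, W) = 2*u*(21 + W) (G(u, W) = (2*u)*(21 + W) = 2*u*(21 + W))
(78 + 93)/(-233 + G(-9, -13)) = (78 + 93)/(-233 + 2*(-9)*(21 - 13)) = 171/(-233 + 2*(-9)*8) = 171/(-233 - 144) = 171/(-377) = 171*(-1/377) = -171/377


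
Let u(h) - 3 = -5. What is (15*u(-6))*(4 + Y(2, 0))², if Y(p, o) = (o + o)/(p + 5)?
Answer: -480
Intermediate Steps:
Y(p, o) = 2*o/(5 + p) (Y(p, o) = (2*o)/(5 + p) = 2*o/(5 + p))
u(h) = -2 (u(h) = 3 - 5 = -2)
(15*u(-6))*(4 + Y(2, 0))² = (15*(-2))*(4 + 2*0/(5 + 2))² = -30*(4 + 2*0/7)² = -30*(4 + 2*0*(⅐))² = -30*(4 + 0)² = -30*4² = -30*16 = -480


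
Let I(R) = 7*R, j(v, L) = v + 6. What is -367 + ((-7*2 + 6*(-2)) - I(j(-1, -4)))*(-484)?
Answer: 29157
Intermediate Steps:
j(v, L) = 6 + v
-367 + ((-7*2 + 6*(-2)) - I(j(-1, -4)))*(-484) = -367 + ((-7*2 + 6*(-2)) - 7*(6 - 1))*(-484) = -367 + ((-14 - 12) - 7*5)*(-484) = -367 + (-26 - 1*35)*(-484) = -367 + (-26 - 35)*(-484) = -367 - 61*(-484) = -367 + 29524 = 29157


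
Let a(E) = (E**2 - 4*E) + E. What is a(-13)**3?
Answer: 8998912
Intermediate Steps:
a(E) = E**2 - 3*E
a(-13)**3 = (-13*(-3 - 13))**3 = (-13*(-16))**3 = 208**3 = 8998912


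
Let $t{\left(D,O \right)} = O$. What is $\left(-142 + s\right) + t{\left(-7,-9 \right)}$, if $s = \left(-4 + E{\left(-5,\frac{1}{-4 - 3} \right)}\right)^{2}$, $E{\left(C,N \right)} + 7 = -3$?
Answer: $45$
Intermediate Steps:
$E{\left(C,N \right)} = -10$ ($E{\left(C,N \right)} = -7 - 3 = -10$)
$s = 196$ ($s = \left(-4 - 10\right)^{2} = \left(-14\right)^{2} = 196$)
$\left(-142 + s\right) + t{\left(-7,-9 \right)} = \left(-142 + 196\right) - 9 = 54 - 9 = 45$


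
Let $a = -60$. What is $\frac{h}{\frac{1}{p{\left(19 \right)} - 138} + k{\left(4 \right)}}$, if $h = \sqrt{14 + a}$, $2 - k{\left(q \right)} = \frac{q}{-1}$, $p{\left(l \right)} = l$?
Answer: $\frac{119 i \sqrt{46}}{713} \approx 1.132 i$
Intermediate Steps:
$k{\left(q \right)} = 2 + q$ ($k{\left(q \right)} = 2 - \frac{q}{-1} = 2 - q \left(-1\right) = 2 - - q = 2 + q$)
$h = i \sqrt{46}$ ($h = \sqrt{14 - 60} = \sqrt{-46} = i \sqrt{46} \approx 6.7823 i$)
$\frac{h}{\frac{1}{p{\left(19 \right)} - 138} + k{\left(4 \right)}} = \frac{i \sqrt{46}}{\frac{1}{19 - 138} + \left(2 + 4\right)} = \frac{i \sqrt{46}}{\frac{1}{-119} + 6} = \frac{i \sqrt{46}}{- \frac{1}{119} + 6} = \frac{i \sqrt{46}}{\frac{713}{119}} = i \sqrt{46} \cdot \frac{119}{713} = \frac{119 i \sqrt{46}}{713}$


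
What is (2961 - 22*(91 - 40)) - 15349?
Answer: -13510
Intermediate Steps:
(2961 - 22*(91 - 40)) - 15349 = (2961 - 22*51) - 15349 = (2961 - 1122) - 15349 = 1839 - 15349 = -13510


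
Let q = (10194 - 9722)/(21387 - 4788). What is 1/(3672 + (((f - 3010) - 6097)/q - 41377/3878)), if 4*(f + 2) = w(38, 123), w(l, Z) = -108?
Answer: -32686/10381981889 ≈ -3.1483e-6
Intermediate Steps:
f = -29 (f = -2 + (¼)*(-108) = -2 - 27 = -29)
q = 472/16599 ≈ 0.028435
1/(3672 + (((f - 3010) - 6097)/q - 41377/3878)) = 1/(3672 + (((-29 - 3010) - 6097)/(472/16599) - 41377/3878)) = 1/(3672 + ((-3039 - 6097)*(16599/472) - 41377*1/3878)) = 1/(3672 + (-9136*16599/472 - 5911/554)) = 1/(3672 + (-18956058/59 - 5911/554)) = 1/(3672 - 10502004881/32686) = 1/(-10381981889/32686) = -32686/10381981889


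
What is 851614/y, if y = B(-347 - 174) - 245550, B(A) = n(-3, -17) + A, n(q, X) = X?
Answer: -425807/123044 ≈ -3.4606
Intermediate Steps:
B(A) = -17 + A
y = -246088 (y = (-17 + (-347 - 174)) - 245550 = (-17 - 521) - 245550 = -538 - 245550 = -246088)
851614/y = 851614/(-246088) = 851614*(-1/246088) = -425807/123044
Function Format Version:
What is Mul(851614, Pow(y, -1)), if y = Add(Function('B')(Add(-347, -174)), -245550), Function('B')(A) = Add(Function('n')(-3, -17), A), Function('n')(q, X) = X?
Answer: Rational(-425807, 123044) ≈ -3.4606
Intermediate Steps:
Function('B')(A) = Add(-17, A)
y = -246088 (y = Add(Add(-17, Add(-347, -174)), -245550) = Add(Add(-17, -521), -245550) = Add(-538, -245550) = -246088)
Mul(851614, Pow(y, -1)) = Mul(851614, Pow(-246088, -1)) = Mul(851614, Rational(-1, 246088)) = Rational(-425807, 123044)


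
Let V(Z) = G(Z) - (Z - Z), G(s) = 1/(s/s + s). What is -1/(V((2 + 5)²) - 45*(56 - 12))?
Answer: 50/98999 ≈ 0.00050506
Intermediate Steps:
G(s) = 1/(1 + s)
V(Z) = 1/(1 + Z) (V(Z) = 1/(1 + Z) - (Z - Z) = 1/(1 + Z) - 1*0 = 1/(1 + Z) + 0 = 1/(1 + Z))
-1/(V((2 + 5)²) - 45*(56 - 12)) = -1/(1/(1 + (2 + 5)²) - 45*(56 - 12)) = -1/(1/(1 + 7²) - 45*44) = -1/(1/(1 + 49) - 1980) = -1/(1/50 - 1980) = -1/(-98999/50) = -1*(-50/98999) = 50/98999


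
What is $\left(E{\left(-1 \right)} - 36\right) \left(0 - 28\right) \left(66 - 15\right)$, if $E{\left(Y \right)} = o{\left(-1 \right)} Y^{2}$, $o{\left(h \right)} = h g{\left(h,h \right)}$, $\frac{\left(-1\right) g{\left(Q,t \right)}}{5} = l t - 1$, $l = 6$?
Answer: $101388$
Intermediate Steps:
$g{\left(Q,t \right)} = 5 - 30 t$ ($g{\left(Q,t \right)} = - 5 \left(6 t - 1\right) = - 5 \left(-1 + 6 t\right) = 5 - 30 t$)
$o{\left(h \right)} = h \left(5 - 30 h\right)$
$E{\left(Y \right)} = - 35 Y^{2}$ ($E{\left(Y \right)} = 5 \left(-1\right) \left(1 - -6\right) Y^{2} = 5 \left(-1\right) \left(1 + 6\right) Y^{2} = 5 \left(-1\right) 7 Y^{2} = - 35 Y^{2}$)
$\left(E{\left(-1 \right)} - 36\right) \left(0 - 28\right) \left(66 - 15\right) = \left(- 35 \left(-1\right)^{2} - 36\right) \left(0 - 28\right) \left(66 - 15\right) = \left(\left(-35\right) 1 - 36\right) \left(-28\right) 51 = \left(-35 - 36\right) \left(-28\right) 51 = \left(-71\right) \left(-28\right) 51 = 1988 \cdot 51 = 101388$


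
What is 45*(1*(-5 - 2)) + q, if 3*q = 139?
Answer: -806/3 ≈ -268.67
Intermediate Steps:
q = 139/3 (q = (⅓)*139 = 139/3 ≈ 46.333)
45*(1*(-5 - 2)) + q = 45*(1*(-5 - 2)) + 139/3 = 45*(1*(-7)) + 139/3 = 45*(-7) + 139/3 = -315 + 139/3 = -806/3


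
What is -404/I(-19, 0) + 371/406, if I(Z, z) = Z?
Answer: 24439/1102 ≈ 22.177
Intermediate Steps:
-404/I(-19, 0) + 371/406 = -404/(-19) + 371/406 = -404*(-1/19) + 371*(1/406) = 404/19 + 53/58 = 24439/1102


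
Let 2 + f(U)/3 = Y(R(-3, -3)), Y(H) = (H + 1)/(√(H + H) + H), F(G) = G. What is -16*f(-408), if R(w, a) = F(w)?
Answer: 384/5 - 32*I*√6/5 ≈ 76.8 - 15.677*I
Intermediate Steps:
R(w, a) = w
Y(H) = (1 + H)/(H + √2*√H) (Y(H) = (1 + H)/(√(2*H) + H) = (1 + H)/(√2*√H + H) = (1 + H)/(H + √2*√H))
f(U) = -6 - 6/(-3 + I*√6) (f(U) = -6 + 3*((1 - 3)/(-3 + √2*√(-3))) = -6 + 3*(-2/(-3 + √2*(I*√3))) = -6 + 3*(-2/(-3 + I*√6)) = -6 - 6/(-3 + I*√6))
-16*f(-408) = -16*(-24/5 + 2*I*√6/5) = 384/5 - 32*I*√6/5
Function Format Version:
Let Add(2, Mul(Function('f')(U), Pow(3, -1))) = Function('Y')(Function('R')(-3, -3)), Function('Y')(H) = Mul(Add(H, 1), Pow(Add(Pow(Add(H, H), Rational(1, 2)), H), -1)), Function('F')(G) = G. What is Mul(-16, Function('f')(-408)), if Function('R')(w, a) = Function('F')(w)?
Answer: Add(Rational(384, 5), Mul(Rational(-32, 5), I, Pow(6, Rational(1, 2)))) ≈ Add(76.800, Mul(-15.677, I))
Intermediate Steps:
Function('R')(w, a) = w
Function('Y')(H) = Mul(Pow(Add(H, Mul(Pow(2, Rational(1, 2)), Pow(H, Rational(1, 2)))), -1), Add(1, H)) (Function('Y')(H) = Mul(Add(1, H), Pow(Add(Pow(Mul(2, H), Rational(1, 2)), H), -1)) = Mul(Add(1, H), Pow(Add(Mul(Pow(2, Rational(1, 2)), Pow(H, Rational(1, 2))), H), -1)) = Mul(Add(1, H), Pow(Add(H, Mul(Pow(2, Rational(1, 2)), Pow(H, Rational(1, 2)))), -1)) = Mul(Pow(Add(H, Mul(Pow(2, Rational(1, 2)), Pow(H, Rational(1, 2)))), -1), Add(1, H)))
Function('f')(U) = Add(-6, Mul(-6, Pow(Add(-3, Mul(I, Pow(6, Rational(1, 2)))), -1))) (Function('f')(U) = Add(-6, Mul(3, Mul(Pow(Add(-3, Mul(Pow(2, Rational(1, 2)), Pow(-3, Rational(1, 2)))), -1), Add(1, -3)))) = Add(-6, Mul(3, Mul(Pow(Add(-3, Mul(Pow(2, Rational(1, 2)), Mul(I, Pow(3, Rational(1, 2))))), -1), -2))) = Add(-6, Mul(3, Mul(Pow(Add(-3, Mul(I, Pow(6, Rational(1, 2)))), -1), -2))) = Add(-6, Mul(3, Mul(-2, Pow(Add(-3, Mul(I, Pow(6, Rational(1, 2)))), -1)))) = Add(-6, Mul(-6, Pow(Add(-3, Mul(I, Pow(6, Rational(1, 2)))), -1))))
Mul(-16, Function('f')(-408)) = Mul(-16, Add(Rational(-24, 5), Mul(Rational(2, 5), I, Pow(6, Rational(1, 2))))) = Add(Rational(384, 5), Mul(Rational(-32, 5), I, Pow(6, Rational(1, 2))))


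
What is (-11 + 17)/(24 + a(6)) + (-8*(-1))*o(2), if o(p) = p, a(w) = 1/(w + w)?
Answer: 4696/289 ≈ 16.249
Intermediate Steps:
a(w) = 1/(2*w)
(-11 + 17)/(24 + a(6)) + (-8*(-1))*o(2) = (-11 + 17)/(24 + (½)/6) - 8*(-1)*2 = 6/(24 + (½)*(⅙)) + 8*2 = 6/(24 + 1/12) + 16 = 6/(289/12) + 16 = 6*(12/289) + 16 = 72/289 + 16 = 4696/289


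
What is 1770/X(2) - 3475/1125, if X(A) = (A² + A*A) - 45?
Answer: -84793/1665 ≈ -50.927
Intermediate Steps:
X(A) = -45 + 2*A² (X(A) = (A² + A²) - 45 = 2*A² - 45 = -45 + 2*A²)
1770/X(2) - 3475/1125 = 1770/(-45 + 2*2²) - 3475/1125 = 1770/(-45 + 2*4) - 3475*1/1125 = 1770/(-45 + 8) - 139/45 = 1770/(-37) - 139/45 = 1770*(-1/37) - 139/45 = -1770/37 - 139/45 = -84793/1665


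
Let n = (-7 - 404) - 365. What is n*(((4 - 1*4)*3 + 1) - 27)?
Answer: 20176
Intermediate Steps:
n = -776 (n = -411 - 365 = -776)
n*(((4 - 1*4)*3 + 1) - 27) = -776*(((4 - 1*4)*3 + 1) - 27) = -776*(((4 - 4)*3 + 1) - 27) = -776*((0*3 + 1) - 27) = -776*((0 + 1) - 27) = -776*(1 - 27) = -776*(-26) = 20176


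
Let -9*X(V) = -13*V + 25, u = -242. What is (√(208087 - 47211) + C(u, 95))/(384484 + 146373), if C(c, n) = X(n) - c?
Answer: 3388/4777713 + 2*√40219/530857 ≈ 0.0014647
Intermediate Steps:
X(V) = -25/9 + 13*V/9 (X(V) = -(-13*V + 25)/9 = -(25 - 13*V)/9 = -25/9 + 13*V/9)
C(c, n) = -25/9 - c + 13*n/9 (C(c, n) = (-25/9 + 13*n/9) - c = -25/9 - c + 13*n/9)
(√(208087 - 47211) + C(u, 95))/(384484 + 146373) = (√(208087 - 47211) + (-25/9 - 1*(-242) + (13/9)*95))/(384484 + 146373) = (√160876 + (-25/9 + 242 + 1235/9))/530857 = (2*√40219 + 3388/9)*(1/530857) = (3388/9 + 2*√40219)*(1/530857) = 3388/4777713 + 2*√40219/530857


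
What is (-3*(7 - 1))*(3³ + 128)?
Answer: -2790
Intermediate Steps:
(-3*(7 - 1))*(3³ + 128) = (-3*6)*(27 + 128) = -18*155 = -2790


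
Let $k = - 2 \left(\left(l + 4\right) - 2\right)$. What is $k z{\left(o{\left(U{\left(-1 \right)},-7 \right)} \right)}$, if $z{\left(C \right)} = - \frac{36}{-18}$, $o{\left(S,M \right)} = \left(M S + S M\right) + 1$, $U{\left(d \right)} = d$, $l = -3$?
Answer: $4$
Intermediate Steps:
$o{\left(S,M \right)} = 1 + 2 M S$ ($o{\left(S,M \right)} = \left(M S + M S\right) + 1 = 2 M S + 1 = 1 + 2 M S$)
$z{\left(C \right)} = 2$ ($z{\left(C \right)} = \left(-36\right) \left(- \frac{1}{18}\right) = 2$)
$k = 2$ ($k = - 2 \left(\left(-3 + 4\right) - 2\right) = - 2 \left(1 - 2\right) = \left(-2\right) \left(-1\right) = 2$)
$k z{\left(o{\left(U{\left(-1 \right)},-7 \right)} \right)} = 2 \cdot 2 = 4$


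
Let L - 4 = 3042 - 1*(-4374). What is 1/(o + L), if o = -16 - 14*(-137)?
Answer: 1/9322 ≈ 0.00010727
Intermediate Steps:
L = 7420 (L = 4 + (3042 - 1*(-4374)) = 4 + (3042 + 4374) = 4 + 7416 = 7420)
o = 1902 (o = -16 + 1918 = 1902)
1/(o + L) = 1/(1902 + 7420) = 1/9322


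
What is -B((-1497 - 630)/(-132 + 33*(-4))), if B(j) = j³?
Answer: -356400829/681472 ≈ -522.99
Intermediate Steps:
-B((-1497 - 630)/(-132 + 33*(-4))) = -((-1497 - 630)/(-132 + 33*(-4)))³ = -(-2127/(-132 - 132))³ = -(-2127/(-264))³ = -(-2127*(-1/264))³ = -(709/88)³ = -1*356400829/681472 = -356400829/681472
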